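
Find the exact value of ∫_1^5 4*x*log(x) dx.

-24 + 50*log(5)

Integrate by parts once (u = ln x, dv = 4*x dx).
An antiderivative is F(x) = x**2*(2*log(x) - 1).
Then F(5) - F(1) = (-25 + 50*log(5)) - (-1) = -24 + 50*log(5).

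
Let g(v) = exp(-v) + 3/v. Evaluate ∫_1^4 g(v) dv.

-exp(-4) + exp(-1) + 6*log(2)

An antiderivative is F(v) = 3*log(v) - exp(-v).
Then F(4) - F(1) = (-exp(-4) + 6*log(2)) - (-exp(-1)) = -exp(-4) + exp(-1) + 6*log(2).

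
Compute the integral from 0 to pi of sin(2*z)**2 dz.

Use the identity sin^2(2*z) = (1 - cos(4*z))/2.
An antiderivative is F(z) = z/2 - sin(4*z)/8.
Then F(pi) - F(0) = (pi/2) - (0) = pi/2.

pi/2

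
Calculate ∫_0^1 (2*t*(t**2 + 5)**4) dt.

4651/5

Let u = t**2 + 5, so du = 2*t dt. When t = 0, u = 5; when t = 1, u = 6.
The integral becomes ∫ u**4 du from 5 to 6, with antiderivative u**5/5.
Back in t: F(t) = (t**2 + 5)**5/5.
Then F(1) - F(0) = (7776/5) - (625) = 4651/5.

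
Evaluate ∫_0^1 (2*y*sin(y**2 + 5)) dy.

-cos(6) + cos(5)

Let u = y**2 + 5, so du = 2*y dy. When y = 0, u = 5; when y = 1, u = 6.
The integral becomes ∫ sin(u) du from 5 to 6, with antiderivative -cos(u).
Back in y: F(y) = -cos(y**2 + 5).
Then F(1) - F(0) = (-cos(6)) - (-cos(5)) = -cos(6) + cos(5).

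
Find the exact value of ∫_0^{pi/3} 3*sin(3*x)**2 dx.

pi/2

Use the identity sin^2(3*x) = (1 - cos(6*x))/2.
An antiderivative is F(x) = 3*x/2 - sin(6*x)/4.
Then F(pi/3) - F(0) = (pi/2) - (0) = pi/2.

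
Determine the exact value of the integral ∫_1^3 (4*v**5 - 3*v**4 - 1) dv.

5072/15

By the power rule, an antiderivative is F(v) = 2*v**6/3 - 3*v**5/5 - v.
Then F(3) - F(1) = (1686/5) - (-14/15) = 5072/15.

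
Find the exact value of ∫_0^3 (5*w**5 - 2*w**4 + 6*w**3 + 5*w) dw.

6543/10

By the power rule, an antiderivative is F(w) = 5*w**6/6 - 2*w**5/5 + 3*w**4/2 + 5*w**2/2.
Then F(3) - F(0) = (6543/10) - (0) = 6543/10.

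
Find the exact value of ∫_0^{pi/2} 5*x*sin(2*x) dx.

Integrate by parts once (u = x, dv = 5*sin(2*x) dx).
An antiderivative is F(x) = -5*x*cos(2*x)/2 + 5*sin(2*x)/4.
Then F(pi/2) - F(0) = (5*pi/4) - (0) = 5*pi/4.

5*pi/4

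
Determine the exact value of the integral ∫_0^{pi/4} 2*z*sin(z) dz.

Integrate by parts once (u = z, dv = 2*sin(z) dz).
An antiderivative is F(z) = -2*z*cos(z) + 2*sin(z).
Then F(pi/4) - F(0) = (sqrt(2)*(4 - pi)/4) - (0) = sqrt(2)*(4 - pi)/4.

sqrt(2)*(4 - pi)/4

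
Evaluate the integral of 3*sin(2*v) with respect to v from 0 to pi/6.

3/4

An antiderivative is F(v) = -3*cos(2*v)/2.
Then F(pi/6) - F(0) = (-3/4) - (-3/2) = 3/4.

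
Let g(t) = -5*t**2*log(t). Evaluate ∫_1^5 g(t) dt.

Integrate by parts once (u = ln t, dv = -5*t**2 dt).
An antiderivative is F(t) = -5*t**3*(3*log(t) - 1)/9.
Then F(5) - F(1) = (625/9 - 625*log(5)/3) - (5/9) = 620/9 - 625*log(5)/3.

620/9 - 625*log(5)/3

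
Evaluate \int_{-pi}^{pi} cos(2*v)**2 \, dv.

Use the identity cos^2(2*v) = (1 + cos(4*v))/2.
An antiderivative is F(v) = v/2 + sin(4*v)/8.
Then F(pi) - F(-pi) = (pi/2) - (-pi/2) = pi.

pi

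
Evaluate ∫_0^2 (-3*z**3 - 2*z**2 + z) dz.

-46/3

By the power rule, an antiderivative is F(z) = -3*z**4/4 - 2*z**3/3 + z**2/2.
Then F(2) - F(0) = (-46/3) - (0) = -46/3.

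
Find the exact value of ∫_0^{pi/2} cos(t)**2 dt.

Use the identity cos^2(t) = (1 + cos(2*t))/2.
An antiderivative is F(t) = t/2 + sin(2*t)/4.
Then F(pi/2) - F(0) = (pi/4) - (0) = pi/4.

pi/4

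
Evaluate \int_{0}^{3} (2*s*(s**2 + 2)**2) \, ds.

Let u = s**2 + 2, so du = 2*s ds. When s = 0, u = 2; when s = 3, u = 11.
The integral becomes ∫ u**2 du from 2 to 11, with antiderivative u**3/3.
Back in s: F(s) = (s**2 + 2)**3/3.
Then F(3) - F(0) = (1331/3) - (8/3) = 441.

441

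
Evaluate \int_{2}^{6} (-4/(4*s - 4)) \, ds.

An antiderivative is F(s) = -log(4*s - 4).
Then F(6) - F(2) = (-log(20)) - (-log(4)) = -log(5).

-log(5)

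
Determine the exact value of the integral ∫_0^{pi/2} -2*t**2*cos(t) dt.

Integrate by parts twice (u = t^2, dv = -2*cos(t) dt).
An antiderivative is F(t) = -2*t**2*sin(t) - 4*t*cos(t) + 4*sin(t).
Then F(pi/2) - F(0) = (4 - pi**2/2) - (0) = 4 - pi**2/2.

4 - pi**2/2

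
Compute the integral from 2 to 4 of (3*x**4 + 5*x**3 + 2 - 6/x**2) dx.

8977/10

By the power rule, an antiderivative is F(x) = 3*x**5/5 + 5*x**4/4 + 2*x + 6/x.
Then F(4) - F(2) = (9439/10) - (231/5) = 8977/10.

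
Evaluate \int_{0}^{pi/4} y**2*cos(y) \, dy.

sqrt(2)*(-32 + pi**2 + 8*pi)/32

Integrate by parts twice (u = y^2, dv = cos(y) dy).
An antiderivative is F(y) = y**2*sin(y) + 2*y*cos(y) - 2*sin(y).
Then F(pi/4) - F(0) = (sqrt(2)*(-32 + pi**2 + 8*pi)/32) - (0) = sqrt(2)*(-32 + pi**2 + 8*pi)/32.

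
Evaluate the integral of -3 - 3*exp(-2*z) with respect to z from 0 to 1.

An antiderivative is F(z) = -3*z + 3*exp(-2*z)/2.
Then F(1) - F(0) = (-3 + 3*exp(-2)/2) - (3/2) = -9/2 + 3*exp(-2)/2.

-9/2 + 3*exp(-2)/2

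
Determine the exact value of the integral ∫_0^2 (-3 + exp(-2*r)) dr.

An antiderivative is F(r) = -3*r - exp(-2*r)/2.
Then F(2) - F(0) = (-6 - exp(-4)/2) - (-1/2) = -11/2 - exp(-4)/2.

-11/2 - exp(-4)/2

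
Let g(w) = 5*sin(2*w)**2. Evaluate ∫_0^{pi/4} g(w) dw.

Use the identity sin^2(2*w) = (1 - cos(4*w))/2.
An antiderivative is F(w) = 5*w/2 - 5*sin(4*w)/8.
Then F(pi/4) - F(0) = (5*pi/8) - (0) = 5*pi/8.

5*pi/8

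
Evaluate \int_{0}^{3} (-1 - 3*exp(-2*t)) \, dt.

-9/2 + 3*exp(-6)/2

An antiderivative is F(t) = -t + 3*exp(-2*t)/2.
Then F(3) - F(0) = (-3 + 3*exp(-6)/2) - (3/2) = -9/2 + 3*exp(-6)/2.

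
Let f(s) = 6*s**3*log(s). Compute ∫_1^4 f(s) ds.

-765/8 + 768*log(2)

Integrate by parts once (u = ln s, dv = 6*s**3 ds).
An antiderivative is F(s) = 3*s**4*(4*log(s) - 1)/8.
Then F(4) - F(1) = (-96 + 768*log(2)) - (-3/8) = -765/8 + 768*log(2).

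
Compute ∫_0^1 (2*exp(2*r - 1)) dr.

2*sinh(1)

Let u = 2*r - 1, so du = 2 dr. When r = 0, u = -1; when r = 1, u = 1.
The integral becomes ∫ exp(u) du from -1 to 1, with antiderivative exp(u).
Back in r: F(r) = exp(2*r - 1).
Then F(1) - F(0) = (exp(1)) - (exp(-1)) = 2*sinh(1).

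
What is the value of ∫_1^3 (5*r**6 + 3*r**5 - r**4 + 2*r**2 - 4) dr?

By the power rule, an antiderivative is F(r) = 5*r**7/7 + r**6/2 - r**5/5 + 2*r**3/3 - 4*r.
Then F(3) - F(1) = (131883/70) - (-487/210) = 198068/105.

198068/105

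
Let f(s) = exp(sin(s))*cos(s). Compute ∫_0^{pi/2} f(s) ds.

Let u = sin(s), so du = cos(s) ds. When s = 0, u = 0; when s = pi/2, u = 1.
The integral becomes ∫ exp(u) du from 0 to 1, with antiderivative exp(u).
Back in s: F(s) = exp(sin(s)).
Then F(pi/2) - F(0) = (E) - (1) = -1 + E.

-1 + E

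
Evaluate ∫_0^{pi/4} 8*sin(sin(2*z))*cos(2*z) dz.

4 - 4*cos(1)

Let u = sin(2*z), so du = 2*cos(2*z) dz. When z = 0, u = 0; when z = pi/4, u = 1.
The integral becomes 4·∫ sin(u) du from 0 to 1, with antiderivative -4*cos(u).
Back in z: F(z) = -4*cos(sin(2*z)).
Then F(pi/4) - F(0) = (-4*cos(1)) - (-4) = 4 - 4*cos(1).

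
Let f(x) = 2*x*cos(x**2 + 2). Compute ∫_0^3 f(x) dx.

Let u = x**2 + 2, so du = 2*x dx. When x = 0, u = 2; when x = 3, u = 11.
The integral becomes ∫ cos(u) du from 2 to 11, with antiderivative sin(u).
Back in x: F(x) = sin(x**2 + 2).
Then F(3) - F(0) = (sin(11)) - (sin(2)) = sin(11) - sin(2).

sin(11) - sin(2)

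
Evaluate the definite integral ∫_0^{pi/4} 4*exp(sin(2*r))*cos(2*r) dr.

Let u = sin(2*r), so du = 2*cos(2*r) dr. When r = 0, u = 0; when r = pi/4, u = 1.
The integral becomes 2·∫ exp(u) du from 0 to 1, with antiderivative 2*exp(u).
Back in r: F(r) = 2*exp(sin(2*r)).
Then F(pi/4) - F(0) = (2*E) - (2) = -2 + 2*E.

-2 + 2*E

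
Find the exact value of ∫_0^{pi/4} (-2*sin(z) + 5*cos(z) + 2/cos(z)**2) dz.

An antiderivative is F(z) = 5*sin(z) + 2*cos(z) + 2*tan(z).
Then F(pi/4) - F(0) = (2 + 7*sqrt(2)/2) - (2) = 7*sqrt(2)/2.

7*sqrt(2)/2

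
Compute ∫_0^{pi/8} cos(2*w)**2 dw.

Use the identity cos^2(2*w) = (1 + cos(4*w))/2.
An antiderivative is F(w) = w/2 + sin(4*w)/8.
Then F(pi/8) - F(0) = (1/8 + pi/16) - (0) = 1/8 + pi/16.

1/8 + pi/16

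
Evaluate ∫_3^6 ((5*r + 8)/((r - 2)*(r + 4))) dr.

Factor the denominator: r**2 + 2*r - 8 = (r + 4)(r - 2).
Partial fractions: (5*r + 8)/((r - 2)*(r + 4)) = 2/(r + 4) + 3/(r - 2).
An antiderivative is F(r) = 3*log(r - 2) + 2*log(r + 4).
Then F(6) - F(3) = (2*log(5) + 8*log(2)) - (log(49)) = -2*log(7) + 2*log(5) + 8*log(2).

-2*log(7) + 2*log(5) + 8*log(2)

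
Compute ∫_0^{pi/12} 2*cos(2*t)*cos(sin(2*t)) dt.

Let u = sin(2*t), so du = 2*cos(2*t) dt. When t = 0, u = 0; when t = pi/12, u = 1/2.
The integral becomes ∫ cos(u) du from 0 to 1/2, with antiderivative sin(u).
Back in t: F(t) = sin(sin(2*t)).
Then F(pi/12) - F(0) = (sin(1/2)) - (0) = sin(1/2).

sin(1/2)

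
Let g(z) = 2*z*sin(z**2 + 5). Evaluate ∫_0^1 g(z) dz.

-cos(6) + cos(5)

Let u = z**2 + 5, so du = 2*z dz. When z = 0, u = 5; when z = 1, u = 6.
The integral becomes ∫ sin(u) du from 5 to 6, with antiderivative -cos(u).
Back in z: F(z) = -cos(z**2 + 5).
Then F(1) - F(0) = (-cos(6)) - (-cos(5)) = -cos(6) + cos(5).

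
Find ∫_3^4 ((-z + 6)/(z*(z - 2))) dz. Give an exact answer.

log(27/16)

Factor the denominator: z**2 - 2*z = z(z - 2).
Partial fractions: (-z + 6)/(z*(z - 2)) = -3/z + 2/(z - 2).
An antiderivative is F(z) = -3*log(z) + 2*log(z - 2).
Then F(4) - F(3) = (-log(16)) - (-log(27)) = log(27/16).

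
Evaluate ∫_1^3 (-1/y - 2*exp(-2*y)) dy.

-log(3) - exp(-2) + exp(-6)

An antiderivative is F(y) = -log(y) + exp(-2*y).
Then F(3) - F(1) = (-log(3) + exp(-6)) - (exp(-2)) = -log(3) - exp(-2) + exp(-6).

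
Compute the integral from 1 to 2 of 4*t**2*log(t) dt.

-28/9 + 32*log(2)/3

Integrate by parts once (u = ln t, dv = 4*t**2 dt).
An antiderivative is F(t) = 4*t**3*(3*log(t) - 1)/9.
Then F(2) - F(1) = (-32/9 + 32*log(2)/3) - (-4/9) = -28/9 + 32*log(2)/3.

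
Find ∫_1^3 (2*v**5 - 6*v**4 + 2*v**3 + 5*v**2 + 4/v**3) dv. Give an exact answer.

1682/45

By the power rule, an antiderivative is F(v) = v**6/3 - 6*v**5/5 + v**4/2 + 5*v**3/3 - 2/v**2.
Then F(3) - F(1) = (3301/90) - (-7/10) = 1682/45.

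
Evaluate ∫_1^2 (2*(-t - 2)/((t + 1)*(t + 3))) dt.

log(8/15)

Factor the denominator: t**2 + 4*t + 3 = (t + 3)(t + 1).
Partial fractions: 2*(-t - 2)/((t + 1)*(t + 3)) = -1/(t + 3) - 1/(t + 1).
An antiderivative is F(t) = -log(t + 1) - log(t + 3).
Then F(2) - F(1) = (-log(15)) - (-log(8)) = log(8/15).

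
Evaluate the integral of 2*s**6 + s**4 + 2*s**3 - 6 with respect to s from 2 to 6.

2873848/35

By the power rule, an antiderivative is F(s) = 2*s**7/7 + s**5/5 + s**4/2 - 6*s.
Then F(6) - F(2) = (2875212/35) - (1364/35) = 2873848/35.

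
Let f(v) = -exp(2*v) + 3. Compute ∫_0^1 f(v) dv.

An antiderivative is F(v) = -exp(2*v)/2 + 3*v.
Then F(1) - F(0) = (3 - exp(2)/2) - (-1/2) = 7/2 - exp(2)/2.

7/2 - exp(2)/2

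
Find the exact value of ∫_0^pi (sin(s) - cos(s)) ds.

2

An antiderivative is F(s) = -sin(s) - cos(s).
Then F(pi) - F(0) = (1) - (-1) = 2.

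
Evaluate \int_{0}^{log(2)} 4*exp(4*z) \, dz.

15

Let u = exp(z), so du = exp(z) dz. When z = 0, u = 1; when z = log(2), u = 2.
The integral becomes 4·∫ u**3 du from 1 to 2, with antiderivative u**4.
Back in z: F(z) = exp(4*z).
Then F(log(2)) - F(0) = (16) - (1) = 15.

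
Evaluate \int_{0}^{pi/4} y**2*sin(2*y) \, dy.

-1/4 + pi/8

Integrate by parts twice (u = y^2, dv = sin(2*y) dy).
An antiderivative is F(y) = -y**2*cos(2*y)/2 + y*sin(2*y)/2 + cos(2*y)/4.
Then F(pi/4) - F(0) = (pi/8) - (1/4) = -1/4 + pi/8.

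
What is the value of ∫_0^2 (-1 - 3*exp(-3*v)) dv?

An antiderivative is F(v) = -v + exp(-3*v).
Then F(2) - F(0) = (-2 + exp(-6)) - (1) = -3 + exp(-6).

-3 + exp(-6)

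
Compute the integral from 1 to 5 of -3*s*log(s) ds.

Integrate by parts once (u = ln s, dv = -3*s ds).
An antiderivative is F(s) = -3*s**2*(2*log(s) - 1)/4.
Then F(5) - F(1) = (75/4 - 75*log(5)/2) - (3/4) = 18 - 75*log(5)/2.

18 - 75*log(5)/2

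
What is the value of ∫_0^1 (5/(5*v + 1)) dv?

Let u = 5*v + 1, so du = 5 dv. When v = 0, u = 1; when v = 1, u = 6.
The integral becomes ∫ 1/u du from 1 to 6, with antiderivative log(u).
Back in v: F(v) = log(5*v + 1).
Then F(1) - F(0) = (log(6)) - (0) = log(6).

log(6)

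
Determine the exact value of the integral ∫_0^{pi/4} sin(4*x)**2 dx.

pi/8

Use the identity sin^2(4*x) = (1 - cos(8*x))/2.
An antiderivative is F(x) = x/2 - sin(8*x)/16.
Then F(pi/4) - F(0) = (pi/8) - (0) = pi/8.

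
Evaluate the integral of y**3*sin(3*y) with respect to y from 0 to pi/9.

-sqrt(3)/27 - pi**3/4374 + sqrt(3)*pi**2/486 + pi/81

Integrate by parts 3 times (u = y^3, dv = sin(3*y) dy).
An antiderivative is F(y) = -y**3*cos(3*y)/3 + y**2*sin(3*y)/3 + 2*y*cos(3*y)/9 - 2*sin(3*y)/27.
Then F(pi/9) - F(0) = (-sqrt(3)/27 - pi**3/4374 + sqrt(3)*pi**2/486 + pi/81) - (0) = -sqrt(3)/27 - pi**3/4374 + sqrt(3)*pi**2/486 + pi/81.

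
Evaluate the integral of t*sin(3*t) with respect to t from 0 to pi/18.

-sqrt(3)*pi/108 + 1/18

Integrate by parts once (u = t, dv = sin(3*t) dt).
An antiderivative is F(t) = -t*cos(3*t)/3 + sin(3*t)/9.
Then F(pi/18) - F(0) = (-sqrt(3)*pi/108 + 1/18) - (0) = -sqrt(3)*pi/108 + 1/18.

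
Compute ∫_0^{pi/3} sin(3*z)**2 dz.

Use the identity sin^2(3*z) = (1 - cos(6*z))/2.
An antiderivative is F(z) = z/2 - sin(6*z)/12.
Then F(pi/3) - F(0) = (pi/6) - (0) = pi/6.

pi/6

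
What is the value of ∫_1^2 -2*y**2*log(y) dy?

Integrate by parts once (u = ln y, dv = -2*y**2 dy).
An antiderivative is F(y) = -2*y**3*(3*log(y) - 1)/9.
Then F(2) - F(1) = (16/9 - 16*log(2)/3) - (2/9) = 14/9 - 16*log(2)/3.

14/9 - 16*log(2)/3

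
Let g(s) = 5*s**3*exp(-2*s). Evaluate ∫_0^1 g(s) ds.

Integrate by parts 3 times (u = s^3, dv = 5*exp(-2*s) ds).
An antiderivative is F(s) = (-20*s**3 - 30*s**2 - 30*s - 15)*exp(-2*s)/8.
Then F(1) - F(0) = (-95*exp(-2)/8) - (-15/8) = 15/8 - 95*exp(-2)/8.

15/8 - 95*exp(-2)/8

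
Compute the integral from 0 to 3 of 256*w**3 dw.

Let u = 4*w, so du = 4 dw. When w = 0, u = 0; when w = 3, u = 12.
The integral becomes ∫ u**3 du from 0 to 12, with antiderivative u**4/4.
Back in w: F(w) = 64*w**4.
Then F(3) - F(0) = (5184) - (0) = 5184.

5184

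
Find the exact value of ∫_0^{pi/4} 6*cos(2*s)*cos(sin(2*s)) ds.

3*sin(1)

Let u = sin(2*s), so du = 2*cos(2*s) ds. When s = 0, u = 0; when s = pi/4, u = 1.
The integral becomes 3·∫ cos(u) du from 0 to 1, with antiderivative 3*sin(u).
Back in s: F(s) = 3*sin(sin(2*s)).
Then F(pi/4) - F(0) = (3*sin(1)) - (0) = 3*sin(1).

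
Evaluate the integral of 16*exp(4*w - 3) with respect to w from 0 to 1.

Let u = 4*w - 3, so du = 4 dw. When w = 0, u = -3; when w = 1, u = 1.
The integral becomes 4·∫ exp(u) du from -3 to 1, with antiderivative 4*exp(u).
Back in w: F(w) = 4*exp(4*w - 3).
Then F(1) - F(0) = (4*exp(1)) - (4*exp(-3)) = -(4 - 4*exp(4))*exp(-3).

-(4 - 4*exp(4))*exp(-3)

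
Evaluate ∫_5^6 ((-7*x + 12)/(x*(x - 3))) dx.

-7*log(3) - log(2) + 4*log(5)

Factor the denominator: x**2 - 3*x = x(x - 3).
Partial fractions: (-7*x + 12)/(x*(x - 3)) = -4/x - 3/(x - 3).
An antiderivative is F(x) = -4*log(x) - 3*log(x - 3).
Then F(6) - F(5) = (-7*log(3) - 4*log(2)) - (-4*log(5) - 3*log(2)) = -7*log(3) - log(2) + 4*log(5).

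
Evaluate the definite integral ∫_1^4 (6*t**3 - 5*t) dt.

By the power rule, an antiderivative is F(t) = 3*t**4/2 - 5*t**2/2.
Then F(4) - F(1) = (344) - (-1) = 345.

345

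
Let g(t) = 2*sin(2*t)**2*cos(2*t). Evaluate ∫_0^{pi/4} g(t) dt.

Let u = sin(2*t), so du = 2*cos(2*t) dt. When t = 0, u = 0; when t = pi/4, u = 1.
The integral becomes ∫ u**2 du from 0 to 1, with antiderivative u**3/3.
Back in t: F(t) = sin(2*t)**3/3.
Then F(pi/4) - F(0) = (1/3) - (0) = 1/3.

1/3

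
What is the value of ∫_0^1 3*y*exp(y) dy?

Integrate by parts once (u = y, dv = 3*exp(y) dy).
An antiderivative is F(y) = (3*y - 3)*exp(y).
Then F(1) - F(0) = (0) - (-3) = 3.

3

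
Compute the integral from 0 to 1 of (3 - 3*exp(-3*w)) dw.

exp(-3) + 2

An antiderivative is F(w) = 3*w + exp(-3*w).
Then F(1) - F(0) = (exp(-3) + 3) - (1) = exp(-3) + 2.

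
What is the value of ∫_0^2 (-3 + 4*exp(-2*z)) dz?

-4 - 2*exp(-4)

An antiderivative is F(z) = -3*z - 2*exp(-2*z).
Then F(2) - F(0) = (-6 - 2*exp(-4)) - (-2) = -4 - 2*exp(-4).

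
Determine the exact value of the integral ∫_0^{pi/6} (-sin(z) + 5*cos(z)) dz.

sqrt(3)/2 + 3/2

An antiderivative is F(z) = 5*sin(z) + cos(z).
Then F(pi/6) - F(0) = (sqrt(3)/2 + 5/2) - (1) = sqrt(3)/2 + 3/2.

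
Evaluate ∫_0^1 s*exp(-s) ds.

1 - 2*exp(-1)

Integrate by parts once (u = s, dv = exp(-s) ds).
An antiderivative is F(s) = (-s - 1)*exp(-s).
Then F(1) - F(0) = (-2*exp(-1)) - (-1) = 1 - 2*exp(-1).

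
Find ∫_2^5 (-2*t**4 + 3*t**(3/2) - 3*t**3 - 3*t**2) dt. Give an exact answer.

By the power rule, an antiderivative is F(t) = 6*t**(5/2)/5 - 2*t**5/5 - 3*t**4/4 - t**3.
Then F(5) - F(2) = (-7375/4 + 30*sqrt(5)) - (-164/5 + 24*sqrt(2)/5) = -36219/20 - 24*sqrt(2)/5 + 30*sqrt(5).

-36219/20 - 24*sqrt(2)/5 + 30*sqrt(5)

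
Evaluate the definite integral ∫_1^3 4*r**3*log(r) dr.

Integrate by parts once (u = ln r, dv = 4*r**3 dr).
An antiderivative is F(r) = r**4*(4*log(r) - 1)/4.
Then F(3) - F(1) = (-81/4 + 81*log(3)) - (-1/4) = -20 + 81*log(3).

-20 + 81*log(3)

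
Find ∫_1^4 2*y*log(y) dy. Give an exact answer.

-15/2 + 32*log(2)

Integrate by parts once (u = ln y, dv = 2*y dy).
An antiderivative is F(y) = y**2*(2*log(y) - 1)/2.
Then F(4) - F(1) = (-8 + 32*log(2)) - (-1/2) = -15/2 + 32*log(2).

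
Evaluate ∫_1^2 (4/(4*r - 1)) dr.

log(7/3)

An antiderivative is F(r) = log(4*r - 1).
Then F(2) - F(1) = (log(7)) - (log(3)) = log(7/3).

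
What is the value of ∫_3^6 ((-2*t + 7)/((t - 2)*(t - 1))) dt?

-5*log(5) + 11*log(2)

Factor the denominator: t**2 - 3*t + 2 = (t - 1)(t - 2).
Partial fractions: (-2*t + 7)/((t - 2)*(t - 1)) = -5/(t - 1) + 3/(t - 2).
An antiderivative is F(t) = 3*log(t - 2) - 5*log(t - 1).
Then F(6) - F(3) = (-5*log(5) + 6*log(2)) - (-log(32)) = -5*log(5) + 11*log(2).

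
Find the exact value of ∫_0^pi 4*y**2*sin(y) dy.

-16 + 4*pi**2

Integrate by parts twice (u = y^2, dv = 4*sin(y) dy).
An antiderivative is F(y) = -4*y**2*cos(y) + 8*y*sin(y) + 8*cos(y).
Then F(pi) - F(0) = (-8 + 4*pi**2) - (8) = -16 + 4*pi**2.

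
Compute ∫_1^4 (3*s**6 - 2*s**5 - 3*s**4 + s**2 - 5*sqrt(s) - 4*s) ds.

526066/105

By the power rule, an antiderivative is F(s) = 3*s**7/7 - s**6/3 - 3*s**5/5 - 10*s**(3/2)/3 + s**3/3 - 2*s**2.
Then F(4) - F(1) = (525488/105) - (-578/105) = 526066/105.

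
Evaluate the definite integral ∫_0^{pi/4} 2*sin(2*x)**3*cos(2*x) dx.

Let u = sin(2*x), so du = 2*cos(2*x) dx. When x = 0, u = 0; when x = pi/4, u = 1.
The integral becomes ∫ u**3 du from 0 to 1, with antiderivative u**4/4.
Back in x: F(x) = sin(2*x)**4/4.
Then F(pi/4) - F(0) = (1/4) - (0) = 1/4.

1/4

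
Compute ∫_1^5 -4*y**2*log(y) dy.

Integrate by parts once (u = ln y, dv = -4*y**2 dy).
An antiderivative is F(y) = -4*y**3*(3*log(y) - 1)/9.
Then F(5) - F(1) = (500/9 - 500*log(5)/3) - (4/9) = 496/9 - 500*log(5)/3.

496/9 - 500*log(5)/3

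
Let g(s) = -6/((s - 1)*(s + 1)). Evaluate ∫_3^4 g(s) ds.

-3*log(3) - 3*log(2) + 3*log(5)

Factor the denominator: s**2 - 1 = (s + 1)(s - 1).
Partial fractions: -6/((s - 1)*(s + 1)) = 3/(s + 1) - 3/(s - 1).
An antiderivative is F(s) = -3*log(s - 1) + 3*log(s + 1).
Then F(4) - F(3) = (-3*log(3) + 3*log(5)) - (log(8)) = -3*log(3) - 3*log(2) + 3*log(5).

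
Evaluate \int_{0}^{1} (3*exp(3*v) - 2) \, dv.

-3 + exp(3)

An antiderivative is F(v) = exp(3*v) - 2*v.
Then F(1) - F(0) = (-2 + exp(3)) - (1) = -3 + exp(3).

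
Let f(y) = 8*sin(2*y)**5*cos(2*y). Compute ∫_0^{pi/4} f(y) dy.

Let u = sin(2*y), so du = 2*cos(2*y) dy. When y = 0, u = 0; when y = pi/4, u = 1.
The integral becomes 4·∫ u**5 du from 0 to 1, with antiderivative 2*u**6/3.
Back in y: F(y) = 2*sin(2*y)**6/3.
Then F(pi/4) - F(0) = (2/3) - (0) = 2/3.

2/3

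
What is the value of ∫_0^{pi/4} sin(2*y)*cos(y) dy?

Use the identity sin(2*y)cos(y) = [sin(3*y) + sin(y)]/2.
An antiderivative is F(y) = -cos(y)/2 - cos(3*y)/6.
Then F(pi/4) - F(0) = (-sqrt(2)/6) - (-2/3) = 2/3 - sqrt(2)/6.

2/3 - sqrt(2)/6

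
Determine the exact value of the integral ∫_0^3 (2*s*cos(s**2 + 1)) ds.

-sin(1) + sin(10)

Let u = s**2 + 1, so du = 2*s ds. When s = 0, u = 1; when s = 3, u = 10.
The integral becomes ∫ cos(u) du from 1 to 10, with antiderivative sin(u).
Back in s: F(s) = sin(s**2 + 1).
Then F(3) - F(0) = (sin(10)) - (sin(1)) = -sin(1) + sin(10).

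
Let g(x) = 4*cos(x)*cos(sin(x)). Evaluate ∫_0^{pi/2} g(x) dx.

4*sin(1)

Let u = sin(x), so du = cos(x) dx. When x = 0, u = 0; when x = pi/2, u = 1.
The integral becomes 4·∫ cos(u) du from 0 to 1, with antiderivative 4*sin(u).
Back in x: F(x) = 4*sin(sin(x)).
Then F(pi/2) - F(0) = (4*sin(1)) - (0) = 4*sin(1).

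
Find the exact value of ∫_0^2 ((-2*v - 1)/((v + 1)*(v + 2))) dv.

log(3/8)

Factor the denominator: v**2 + 3*v + 2 = (v + 2)(v + 1).
Partial fractions: (-2*v - 1)/((v + 1)*(v + 2)) = -3/(v + 2) + 1/(v + 1).
An antiderivative is F(v) = log(v + 1) - 3*log(v + 2).
Then F(2) - F(0) = (log(3/64)) - (-log(8)) = log(3/8).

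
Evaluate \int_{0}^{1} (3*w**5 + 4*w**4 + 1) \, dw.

23/10

By the power rule, an antiderivative is F(w) = w**6/2 + 4*w**5/5 + w.
Then F(1) - F(0) = (23/10) - (0) = 23/10.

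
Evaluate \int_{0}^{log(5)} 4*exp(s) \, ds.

16

An antiderivative is F(s) = 4*exp(s).
Then F(log(5)) - F(0) = (20) - (4) = 16.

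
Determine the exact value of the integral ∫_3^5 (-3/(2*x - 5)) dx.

An antiderivative is F(x) = -3*log(2*x - 5)/2.
Then F(5) - F(3) = (-3*log(5)/2) - (0) = -3*log(5)/2.

-3*log(5)/2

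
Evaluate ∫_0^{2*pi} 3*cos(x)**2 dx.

Use the identity cos^2(x) = (1 + cos(2*x))/2.
An antiderivative is F(x) = 3*x/2 + 3*sin(2*x)/4.
Then F(2*pi) - F(0) = (3*pi) - (0) = 3*pi.

3*pi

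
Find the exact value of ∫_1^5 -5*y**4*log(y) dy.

3124/5 - 3125*log(5)

Integrate by parts once (u = ln y, dv = -5*y**4 dy).
An antiderivative is F(y) = -y**5*(5*log(y) - 1)/5.
Then F(5) - F(1) = (625 - 3125*log(5)) - (1/5) = 3124/5 - 3125*log(5).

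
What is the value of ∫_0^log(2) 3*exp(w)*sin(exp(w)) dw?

-3*cos(2) + 3*cos(1)

Let u = exp(w), so du = exp(w) dw. When w = 0, u = 1; when w = log(2), u = 2.
The integral becomes 3·∫ sin(u) du from 1 to 2, with antiderivative -3*cos(u).
Back in w: F(w) = -3*cos(exp(w)).
Then F(log(2)) - F(0) = (-3*cos(2)) - (-3*cos(1)) = -3*cos(2) + 3*cos(1).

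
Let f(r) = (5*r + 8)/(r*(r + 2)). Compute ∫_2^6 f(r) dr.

Factor the denominator: r**2 + 2*r = (r + 2)r.
Partial fractions: (5*r + 8)/(r*(r + 2)) = 1/(r + 2) + 4/r.
An antiderivative is F(r) = 4*log(r) + log(r + 2).
Then F(6) - F(2) = (4*log(3) + 7*log(2)) - (log(64)) = log(2) + 4*log(3).

log(2) + 4*log(3)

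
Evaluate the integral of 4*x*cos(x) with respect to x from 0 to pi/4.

Integrate by parts once (u = x, dv = 4*cos(x) dx).
An antiderivative is F(x) = 4*x*sin(x) + 4*cos(x).
Then F(pi/4) - F(0) = (sqrt(2)*(pi + 4)/2) - (4) = -4 + sqrt(2)*pi/2 + 2*sqrt(2).

-4 + sqrt(2)*pi/2 + 2*sqrt(2)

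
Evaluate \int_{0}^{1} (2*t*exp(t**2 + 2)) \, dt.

Let u = t**2 + 2, so du = 2*t dt. When t = 0, u = 2; when t = 1, u = 3.
The integral becomes ∫ exp(u) du from 2 to 3, with antiderivative exp(u).
Back in t: F(t) = exp(t**2 + 2).
Then F(1) - F(0) = (exp(3)) - (exp(2)) = -exp(2) + exp(3).

-exp(2) + exp(3)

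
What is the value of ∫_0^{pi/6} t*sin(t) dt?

-sqrt(3)*pi/12 + 1/2

Integrate by parts once (u = t, dv = sin(t) dt).
An antiderivative is F(t) = -t*cos(t) + sin(t).
Then F(pi/6) - F(0) = (-sqrt(3)*pi/12 + 1/2) - (0) = -sqrt(3)*pi/12 + 1/2.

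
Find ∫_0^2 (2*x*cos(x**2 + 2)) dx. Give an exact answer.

Let u = x**2 + 2, so du = 2*x dx. When x = 0, u = 2; when x = 2, u = 6.
The integral becomes ∫ cos(u) du from 2 to 6, with antiderivative sin(u).
Back in x: F(x) = sin(x**2 + 2).
Then F(2) - F(0) = (sin(6)) - (sin(2)) = -sin(2) + sin(6).

-sin(2) + sin(6)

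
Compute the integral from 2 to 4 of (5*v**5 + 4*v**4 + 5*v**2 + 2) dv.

63764/15

By the power rule, an antiderivative is F(v) = 5*v**6/6 + 4*v**5/5 + 5*v**3/3 + 2*v.
Then F(4) - F(2) = (21736/5) - (1444/15) = 63764/15.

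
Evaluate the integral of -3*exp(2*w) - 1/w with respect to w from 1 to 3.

-3*exp(6)/2 - log(3) + 3*exp(2)/2

An antiderivative is F(w) = -3*exp(2*w)/2 - log(w).
Then F(3) - F(1) = (-3*exp(6)/2 - log(3)) - (-3*exp(2)/2) = -3*exp(6)/2 - log(3) + 3*exp(2)/2.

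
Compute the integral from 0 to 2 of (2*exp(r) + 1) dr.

2*exp(2)

An antiderivative is F(r) = r + 2*exp(r).
Then F(2) - F(0) = (2 + 2*exp(2)) - (2) = 2*exp(2).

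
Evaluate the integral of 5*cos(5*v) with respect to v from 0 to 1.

sin(5)

Let u = 5*v, so du = 5 dv. When v = 0, u = 0; when v = 1, u = 5.
The integral becomes ∫ cos(u) du from 0 to 5, with antiderivative sin(u).
Back in v: F(v) = sin(5*v).
Then F(1) - F(0) = (sin(5)) - (0) = sin(5).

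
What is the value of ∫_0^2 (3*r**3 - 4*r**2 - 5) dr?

-26/3

By the power rule, an antiderivative is F(r) = 3*r**4/4 - 4*r**3/3 - 5*r.
Then F(2) - F(0) = (-26/3) - (0) = -26/3.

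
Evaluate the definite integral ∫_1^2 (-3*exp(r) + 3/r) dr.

-3*exp(2) + 3*log(2) + 3*exp(1)

An antiderivative is F(r) = -3*exp(r) + 3*log(r).
Then F(2) - F(1) = (-3*exp(2) + 3*log(2)) - (-3*exp(1)) = -3*exp(2) + 3*log(2) + 3*exp(1).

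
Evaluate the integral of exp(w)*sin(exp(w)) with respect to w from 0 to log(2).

Let u = exp(w), so du = exp(w) dw. When w = 0, u = 1; when w = log(2), u = 2.
The integral becomes ∫ sin(u) du from 1 to 2, with antiderivative -cos(u).
Back in w: F(w) = -cos(exp(w)).
Then F(log(2)) - F(0) = (-cos(2)) - (-cos(1)) = -cos(2) + cos(1).

-cos(2) + cos(1)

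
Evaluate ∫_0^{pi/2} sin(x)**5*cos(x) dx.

Let u = sin(x), so du = cos(x) dx. When x = 0, u = 0; when x = pi/2, u = 1.
The integral becomes ∫ u**5 du from 0 to 1, with antiderivative u**6/6.
Back in x: F(x) = sin(x)**6/6.
Then F(pi/2) - F(0) = (1/6) - (0) = 1/6.

1/6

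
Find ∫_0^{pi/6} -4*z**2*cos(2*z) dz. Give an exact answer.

-pi/6 - sqrt(3)*pi**2/36 + sqrt(3)/2

Integrate by parts twice (u = z^2, dv = -4*cos(2*z) dz).
An antiderivative is F(z) = -2*z**2*sin(2*z) - 2*z*cos(2*z) + sin(2*z).
Then F(pi/6) - F(0) = (-pi/6 - sqrt(3)*pi**2/36 + sqrt(3)/2) - (0) = -pi/6 - sqrt(3)*pi**2/36 + sqrt(3)/2.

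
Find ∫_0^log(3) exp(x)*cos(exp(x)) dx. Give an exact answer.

Let u = exp(x), so du = exp(x) dx. When x = 0, u = 1; when x = log(3), u = 3.
The integral becomes ∫ cos(u) du from 1 to 3, with antiderivative sin(u).
Back in x: F(x) = sin(exp(x)).
Then F(log(3)) - F(0) = (sin(3)) - (sin(1)) = -sin(1) + sin(3).

-sin(1) + sin(3)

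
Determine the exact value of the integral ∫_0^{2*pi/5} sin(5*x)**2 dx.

Use the identity sin^2(5*x) = (1 - cos(10*x))/2.
An antiderivative is F(x) = x/2 - sin(10*x)/20.
Then F(2*pi/5) - F(0) = (pi/5) - (0) = pi/5.

pi/5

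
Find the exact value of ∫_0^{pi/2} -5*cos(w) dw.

An antiderivative is F(w) = -5*sin(w).
Then F(pi/2) - F(0) = (-5) - (0) = -5.

-5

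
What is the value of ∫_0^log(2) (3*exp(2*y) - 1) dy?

An antiderivative is F(y) = 3*exp(2*y)/2 - y.
Then F(log(2)) - F(0) = (6 - log(2)) - (3/2) = 9/2 - log(2).

9/2 - log(2)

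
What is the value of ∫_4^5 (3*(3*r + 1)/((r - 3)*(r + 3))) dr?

-4*log(7) + 17*log(2)

Factor the denominator: r**2 - 9 = (r + 3)(r - 3).
Partial fractions: 3*(3*r + 1)/((r - 3)*(r + 3)) = 4/(r + 3) + 5/(r - 3).
An antiderivative is F(r) = 5*log(r - 3) + 4*log(r + 3).
Then F(5) - F(4) = (17*log(2)) - (4*log(7)) = -4*log(7) + 17*log(2).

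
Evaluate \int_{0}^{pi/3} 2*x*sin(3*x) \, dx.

Integrate by parts once (u = x, dv = 2*sin(3*x) dx).
An antiderivative is F(x) = -2*x*cos(3*x)/3 + 2*sin(3*x)/9.
Then F(pi/3) - F(0) = (2*pi/9) - (0) = 2*pi/9.

2*pi/9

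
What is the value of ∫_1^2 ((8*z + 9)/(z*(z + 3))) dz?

Factor the denominator: z**2 + 3*z = (z + 3)z.
Partial fractions: (8*z + 9)/(z*(z + 3)) = 5/(z + 3) + 3/z.
An antiderivative is F(z) = 3*log(z) + 5*log(z + 3).
Then F(2) - F(1) = (3*log(2) + 5*log(5)) - (10*log(2)) = -7*log(2) + 5*log(5).

-7*log(2) + 5*log(5)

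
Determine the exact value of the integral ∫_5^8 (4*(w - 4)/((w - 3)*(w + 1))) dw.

-4*log(2) - log(5) + 5*log(3)

Factor the denominator: w**2 - 2*w - 3 = (w + 1)(w - 3).
Partial fractions: 4*(w - 4)/((w - 3)*(w + 1)) = 5/(w + 1) - 1/(w - 3).
An antiderivative is F(w) = -log(w - 3) + 5*log(w + 1).
Then F(8) - F(5) = (-log(5) + 10*log(3)) - (4*log(2) + 5*log(3)) = -4*log(2) - log(5) + 5*log(3).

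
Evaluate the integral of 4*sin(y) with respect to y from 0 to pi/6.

4 - 2*sqrt(3)

An antiderivative is F(y) = -4*cos(y).
Then F(pi/6) - F(0) = (-2*sqrt(3)) - (-4) = 4 - 2*sqrt(3).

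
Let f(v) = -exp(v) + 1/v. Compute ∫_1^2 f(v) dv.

-exp(2) + log(2) + exp(1)

An antiderivative is F(v) = -exp(v) + log(v).
Then F(2) - F(1) = (-exp(2) + log(2)) - (-exp(1)) = -exp(2) + log(2) + exp(1).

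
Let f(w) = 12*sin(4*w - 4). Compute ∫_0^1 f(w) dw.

Let u = 4*w - 4, so du = 4 dw. When w = 0, u = -4; when w = 1, u = 0.
The integral becomes 3·∫ sin(u) du from -4 to 0, with antiderivative -3*cos(u).
Back in w: F(w) = -3*cos(4*w - 4).
Then F(1) - F(0) = (-3) - (-3*cos(4)) = -3 + 3*cos(4).

-3 + 3*cos(4)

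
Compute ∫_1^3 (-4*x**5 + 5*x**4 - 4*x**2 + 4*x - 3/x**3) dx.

-790/3

By the power rule, an antiderivative is F(x) = -2*x**6/3 + x**5 - 4*x**3/3 + 2*x**2 + 3/(2*x**2).
Then F(3) - F(1) = (-1565/6) - (5/2) = -790/3.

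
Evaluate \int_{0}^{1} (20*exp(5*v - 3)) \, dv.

Let u = 5*v - 3, so du = 5 dv. When v = 0, u = -3; when v = 1, u = 2.
The integral becomes 4·∫ exp(u) du from -3 to 2, with antiderivative 4*exp(u).
Back in v: F(v) = 4*exp(5*v - 3).
Then F(1) - F(0) = (4*exp(2)) - (4*exp(-3)) = -(4 - 4*exp(5))*exp(-3).

-(4 - 4*exp(5))*exp(-3)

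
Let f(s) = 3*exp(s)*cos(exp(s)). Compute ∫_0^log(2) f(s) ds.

Let u = exp(s), so du = exp(s) ds. When s = 0, u = 1; when s = log(2), u = 2.
The integral becomes 3·∫ cos(u) du from 1 to 2, with antiderivative 3*sin(u).
Back in s: F(s) = 3*sin(exp(s)).
Then F(log(2)) - F(0) = (3*sin(2)) - (3*sin(1)) = -3*sin(1) + 3*sin(2).

-3*sin(1) + 3*sin(2)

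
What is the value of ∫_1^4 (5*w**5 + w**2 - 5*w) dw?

By the power rule, an antiderivative is F(w) = 5*w**6/6 + w**3/3 - 5*w**2/2.
Then F(4) - F(1) = (10184/3) - (-4/3) = 3396.

3396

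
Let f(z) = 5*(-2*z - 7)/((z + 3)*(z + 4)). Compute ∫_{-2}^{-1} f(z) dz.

-5*log(3)

Factor the denominator: z**2 + 7*z + 12 = (z + 4)(z + 3).
Partial fractions: 5*(-2*z - 7)/((z + 3)*(z + 4)) = -5/(z + 4) - 5/(z + 3).
An antiderivative is F(z) = -5*log(z + 3) - 5*log(z + 4).
Then F(-1) - F(-2) = (-5*log(3) - 5*log(2)) - (-log(32)) = -5*log(3).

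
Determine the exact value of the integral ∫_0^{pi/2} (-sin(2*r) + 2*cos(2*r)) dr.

-1

An antiderivative is F(r) = sin(2*r) + cos(2*r)/2.
Then F(pi/2) - F(0) = (-1/2) - (1/2) = -1.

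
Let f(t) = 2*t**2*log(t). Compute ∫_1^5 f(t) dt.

-248/9 + 250*log(5)/3

Integrate by parts once (u = ln t, dv = 2*t**2 dt).
An antiderivative is F(t) = 2*t**3*(3*log(t) - 1)/9.
Then F(5) - F(1) = (-250/9 + 250*log(5)/3) - (-2/9) = -248/9 + 250*log(5)/3.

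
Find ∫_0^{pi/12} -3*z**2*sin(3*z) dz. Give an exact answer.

Integrate by parts twice (u = z^2, dv = -3*sin(3*z) dz).
An antiderivative is F(z) = z**2*cos(3*z) - 2*z*sin(3*z)/3 - 2*cos(3*z)/9.
Then F(pi/12) - F(0) = (sqrt(2)*(-32 - 8*pi + pi**2)/288) - (-2/9) = -sqrt(2)/9 - sqrt(2)*pi/36 + sqrt(2)*pi**2/288 + 2/9.

-sqrt(2)/9 - sqrt(2)*pi/36 + sqrt(2)*pi**2/288 + 2/9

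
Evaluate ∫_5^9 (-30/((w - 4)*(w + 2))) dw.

Factor the denominator: w**2 - 2*w - 8 = (w + 2)(w - 4).
Partial fractions: -30/((w - 4)*(w + 2)) = 5/(w + 2) - 5/(w - 4).
An antiderivative is F(w) = -5*log(w - 4) + 5*log(w + 2).
Then F(9) - F(5) = (-5*log(5) + 5*log(11)) - (5*log(7)) = -5*log(7) - 5*log(5) + 5*log(11).

-5*log(7) - 5*log(5) + 5*log(11)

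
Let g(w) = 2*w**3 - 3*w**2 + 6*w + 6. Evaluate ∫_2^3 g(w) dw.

By the power rule, an antiderivative is F(w) = w**4/2 - w**3 + 3*w**2 + 6*w.
Then F(3) - F(2) = (117/2) - (24) = 69/2.

69/2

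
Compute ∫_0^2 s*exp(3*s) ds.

1/9 + 5*exp(6)/9

Integrate by parts once (u = s, dv = exp(3*s) ds).
An antiderivative is F(s) = (3*s - 1)*exp(3*s)/9.
Then F(2) - F(0) = (5*exp(6)/9) - (-1/9) = 1/9 + 5*exp(6)/9.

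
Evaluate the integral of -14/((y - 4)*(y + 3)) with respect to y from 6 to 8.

Factor the denominator: y**2 - y - 12 = (y + 3)(y - 4).
Partial fractions: -14/((y - 4)*(y + 3)) = 2/(y + 3) - 2/(y - 4).
An antiderivative is F(y) = -2*log(y - 4) + 2*log(y + 3).
Then F(8) - F(6) = (-4*log(2) + 2*log(11)) - (log(81/4)) = -4*log(3) - 2*log(2) + 2*log(11).

-4*log(3) - 2*log(2) + 2*log(11)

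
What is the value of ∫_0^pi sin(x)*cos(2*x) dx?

Use the identity sin(x)cos(2*x) = [sin(3*x) + sin(-x)]/2.
An antiderivative is F(x) = cos(x)/2 - cos(3*x)/6.
Then F(pi) - F(0) = (-1/3) - (1/3) = -2/3.

-2/3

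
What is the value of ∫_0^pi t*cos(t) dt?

Integrate by parts once (u = t, dv = cos(t) dt).
An antiderivative is F(t) = t*sin(t) + cos(t).
Then F(pi) - F(0) = (-1) - (1) = -2.

-2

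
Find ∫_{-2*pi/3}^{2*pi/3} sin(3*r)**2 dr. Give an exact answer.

Use the identity sin^2(3*r) = (1 - cos(6*r))/2.
An antiderivative is F(r) = r/2 - sin(6*r)/12.
Then F(2*pi/3) - F(-2*pi/3) = (pi/3) - (-pi/3) = 2*pi/3.

2*pi/3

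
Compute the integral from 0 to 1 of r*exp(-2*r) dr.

(-3 + exp(2))*exp(-2)/4

Integrate by parts once (u = r, dv = exp(-2*r) dr).
An antiderivative is F(r) = (-2*r - 1)*exp(-2*r)/4.
Then F(1) - F(0) = (-3*exp(-2)/4) - (-1/4) = (-3 + exp(2))*exp(-2)/4.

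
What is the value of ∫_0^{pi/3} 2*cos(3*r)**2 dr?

pi/3

Use the identity cos^2(3*r) = (1 + cos(6*r))/2.
An antiderivative is F(r) = r + sin(6*r)/6.
Then F(pi/3) - F(0) = (pi/3) - (0) = pi/3.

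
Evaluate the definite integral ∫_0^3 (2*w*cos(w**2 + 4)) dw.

Let u = w**2 + 4, so du = 2*w dw. When w = 0, u = 4; when w = 3, u = 13.
The integral becomes ∫ cos(u) du from 4 to 13, with antiderivative sin(u).
Back in w: F(w) = sin(w**2 + 4).
Then F(3) - F(0) = (sin(13)) - (sin(4)) = sin(13) - sin(4).

sin(13) - sin(4)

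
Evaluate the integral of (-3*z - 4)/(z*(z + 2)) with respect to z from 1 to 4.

-log(32)

Factor the denominator: z**2 + 2*z = (z + 2)z.
Partial fractions: (-3*z - 4)/(z*(z + 2)) = -1/(z + 2) - 2/z.
An antiderivative is F(z) = -2*log(z) - log(z + 2).
Then F(4) - F(1) = (-log(96)) - (-log(3)) = -log(32).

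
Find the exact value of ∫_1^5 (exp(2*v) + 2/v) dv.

An antiderivative is F(v) = exp(2*v)/2 + 2*log(v).
Then F(5) - F(1) = (log(25) + exp(10)/2) - (exp(2)/2) = -exp(2)/2 + log(25) + exp(10)/2.

-exp(2)/2 + log(25) + exp(10)/2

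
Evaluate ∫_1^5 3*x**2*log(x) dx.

Integrate by parts once (u = ln x, dv = 3*x**2 dx).
An antiderivative is F(x) = x**3*(3*log(x) - 1)/3.
Then F(5) - F(1) = (-125/3 + 125*log(5)) - (-1/3) = -124/3 + 125*log(5).

-124/3 + 125*log(5)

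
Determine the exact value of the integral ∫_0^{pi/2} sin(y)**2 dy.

pi/4

Use the identity sin^2(y) = (1 - cos(2*y))/2.
An antiderivative is F(y) = y/2 - sin(2*y)/4.
Then F(pi/2) - F(0) = (pi/4) - (0) = pi/4.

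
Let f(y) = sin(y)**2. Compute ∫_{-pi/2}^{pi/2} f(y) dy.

Use the identity sin^2(y) = (1 - cos(2*y))/2.
An antiderivative is F(y) = y/2 - sin(2*y)/4.
Then F(pi/2) - F(-pi/2) = (pi/4) - (-pi/4) = pi/2.

pi/2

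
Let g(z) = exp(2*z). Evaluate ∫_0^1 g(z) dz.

An antiderivative is F(z) = exp(2*z)/2.
Then F(1) - F(0) = (exp(2)/2) - (1/2) = -1/2 + exp(2)/2.

-1/2 + exp(2)/2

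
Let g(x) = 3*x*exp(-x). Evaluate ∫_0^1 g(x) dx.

3 - 6*exp(-1)

Integrate by parts once (u = x, dv = 3*exp(-x) dx).
An antiderivative is F(x) = (-3*x - 3)*exp(-x).
Then F(1) - F(0) = (-6*exp(-1)) - (-3) = 3 - 6*exp(-1).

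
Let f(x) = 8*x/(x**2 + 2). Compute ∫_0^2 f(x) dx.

log(81)

Let u = x**2 + 2, so du = 2*x dx. When x = 0, u = 2; when x = 2, u = 6.
The integral becomes 4·∫ 1/u du from 2 to 6, with antiderivative 4*log(u).
Back in x: F(x) = 4*log(x**2 + 2).
Then F(2) - F(0) = (4*log(2) + 4*log(3)) - (log(16)) = log(81).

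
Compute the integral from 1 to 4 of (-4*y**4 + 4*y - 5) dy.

By the power rule, an antiderivative is F(y) = -4*y**5/5 + 2*y**2 - 5*y.
Then F(4) - F(1) = (-4036/5) - (-19/5) = -4017/5.

-4017/5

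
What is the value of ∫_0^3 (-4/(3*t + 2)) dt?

An antiderivative is F(t) = -4*log(3*t + 2)/3.
Then F(3) - F(0) = (-4*log(11)/3) - (-4*log(2)/3) = -4*log(11)/3 + 4*log(2)/3.

-4*log(11)/3 + 4*log(2)/3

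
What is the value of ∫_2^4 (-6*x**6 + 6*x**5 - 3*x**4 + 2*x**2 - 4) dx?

-1099096/105

By the power rule, an antiderivative is F(x) = -6*x**7/7 + x**6 - 3*x**5/5 + 2*x**3/3 - 4*x.
Then F(4) - F(2) = (-1106192/105) - (-7096/105) = -1099096/105.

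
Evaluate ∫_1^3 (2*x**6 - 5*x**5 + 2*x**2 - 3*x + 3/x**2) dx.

530/21

By the power rule, an antiderivative is F(x) = 2*x**7/7 - 5*x**6/6 + 2*x**3/3 - 3*x**2/2 - 3/x.
Then F(3) - F(1) = (146/7) - (-92/21) = 530/21.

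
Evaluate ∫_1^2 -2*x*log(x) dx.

3/2 - log(16)

Integrate by parts once (u = ln x, dv = -2*x dx).
An antiderivative is F(x) = -x**2*(2*log(x) - 1)/2.
Then F(2) - F(1) = (2 - log(16)) - (1/2) = 3/2 - log(16).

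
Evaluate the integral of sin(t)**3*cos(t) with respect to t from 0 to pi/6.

Let u = sin(t), so du = cos(t) dt. When t = 0, u = 0; when t = pi/6, u = 1/2.
The integral becomes ∫ u**3 du from 0 to 1/2, with antiderivative u**4/4.
Back in t: F(t) = sin(t)**4/4.
Then F(pi/6) - F(0) = (1/64) - (0) = 1/64.

1/64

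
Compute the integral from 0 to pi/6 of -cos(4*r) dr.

-sqrt(3)/8

An antiderivative is F(r) = -sin(4*r)/4.
Then F(pi/6) - F(0) = (-sqrt(3)/8) - (0) = -sqrt(3)/8.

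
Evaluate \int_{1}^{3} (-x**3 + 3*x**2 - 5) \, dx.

By the power rule, an antiderivative is F(x) = -x**4/4 + x**3 - 5*x.
Then F(3) - F(1) = (-33/4) - (-17/4) = -4.

-4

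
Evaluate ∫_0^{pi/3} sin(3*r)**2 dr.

pi/6

Use the identity sin^2(3*r) = (1 - cos(6*r))/2.
An antiderivative is F(r) = r/2 - sin(6*r)/12.
Then F(pi/3) - F(0) = (pi/6) - (0) = pi/6.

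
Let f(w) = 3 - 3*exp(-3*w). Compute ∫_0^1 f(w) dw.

An antiderivative is F(w) = 3*w + exp(-3*w).
Then F(1) - F(0) = (exp(-3) + 3) - (1) = exp(-3) + 2.

exp(-3) + 2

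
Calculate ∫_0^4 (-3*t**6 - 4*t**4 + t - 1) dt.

-274292/35

By the power rule, an antiderivative is F(t) = -3*t**7/7 - 4*t**5/5 + t**2/2 - t.
Then F(4) - F(0) = (-274292/35) - (0) = -274292/35.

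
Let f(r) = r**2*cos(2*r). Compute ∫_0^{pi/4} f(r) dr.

Integrate by parts twice (u = r^2, dv = cos(2*r) dr).
An antiderivative is F(r) = r**2*sin(2*r)/2 + r*cos(2*r)/2 - sin(2*r)/4.
Then F(pi/4) - F(0) = (-1/4 + pi**2/32) - (0) = -1/4 + pi**2/32.

-1/4 + pi**2/32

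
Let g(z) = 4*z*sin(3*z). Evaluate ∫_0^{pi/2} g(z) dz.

-4/9

Integrate by parts once (u = z, dv = 4*sin(3*z) dz).
An antiderivative is F(z) = -4*z*cos(3*z)/3 + 4*sin(3*z)/9.
Then F(pi/2) - F(0) = (-4/9) - (0) = -4/9.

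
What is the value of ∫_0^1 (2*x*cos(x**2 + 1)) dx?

Let u = x**2 + 1, so du = 2*x dx. When x = 0, u = 1; when x = 1, u = 2.
The integral becomes ∫ cos(u) du from 1 to 2, with antiderivative sin(u).
Back in x: F(x) = sin(x**2 + 1).
Then F(1) - F(0) = (sin(2)) - (sin(1)) = -sin(1) + sin(2).

-sin(1) + sin(2)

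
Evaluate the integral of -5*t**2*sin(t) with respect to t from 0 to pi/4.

-5*sqrt(2) - 5*sqrt(2)*pi/4 + 5*sqrt(2)*pi**2/32 + 10

Integrate by parts twice (u = t^2, dv = -5*sin(t) dt).
An antiderivative is F(t) = 5*t**2*cos(t) - 10*t*sin(t) - 10*cos(t).
Then F(pi/4) - F(0) = (5*sqrt(2)*(-32 - 8*pi + pi**2)/32) - (-10) = -5*sqrt(2) - 5*sqrt(2)*pi/4 + 5*sqrt(2)*pi**2/32 + 10.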